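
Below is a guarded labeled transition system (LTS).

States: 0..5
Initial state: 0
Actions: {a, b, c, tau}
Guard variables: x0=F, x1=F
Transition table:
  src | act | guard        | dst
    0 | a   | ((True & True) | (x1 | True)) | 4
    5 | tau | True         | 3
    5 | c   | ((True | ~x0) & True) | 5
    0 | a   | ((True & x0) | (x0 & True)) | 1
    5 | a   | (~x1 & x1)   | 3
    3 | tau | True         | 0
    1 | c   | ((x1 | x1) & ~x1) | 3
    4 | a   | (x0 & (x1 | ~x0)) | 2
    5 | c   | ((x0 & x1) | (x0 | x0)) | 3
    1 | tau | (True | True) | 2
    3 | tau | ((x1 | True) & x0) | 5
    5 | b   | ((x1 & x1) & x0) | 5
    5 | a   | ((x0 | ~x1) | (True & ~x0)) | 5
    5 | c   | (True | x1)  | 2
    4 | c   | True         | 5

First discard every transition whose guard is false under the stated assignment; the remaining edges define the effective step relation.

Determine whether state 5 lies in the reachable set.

8 transition(s) survive guard evaluation.
Layer 0: {0}
Layer 1: {4}  cumulative {0,4}
Layer 2: {5}  cumulative {0,4,5}
Layer 3: {2,3}  cumulative {0,2,3,4,5}
R = {0,2,3,4,5}
Path to 5: a·c

Answer: REACHABLE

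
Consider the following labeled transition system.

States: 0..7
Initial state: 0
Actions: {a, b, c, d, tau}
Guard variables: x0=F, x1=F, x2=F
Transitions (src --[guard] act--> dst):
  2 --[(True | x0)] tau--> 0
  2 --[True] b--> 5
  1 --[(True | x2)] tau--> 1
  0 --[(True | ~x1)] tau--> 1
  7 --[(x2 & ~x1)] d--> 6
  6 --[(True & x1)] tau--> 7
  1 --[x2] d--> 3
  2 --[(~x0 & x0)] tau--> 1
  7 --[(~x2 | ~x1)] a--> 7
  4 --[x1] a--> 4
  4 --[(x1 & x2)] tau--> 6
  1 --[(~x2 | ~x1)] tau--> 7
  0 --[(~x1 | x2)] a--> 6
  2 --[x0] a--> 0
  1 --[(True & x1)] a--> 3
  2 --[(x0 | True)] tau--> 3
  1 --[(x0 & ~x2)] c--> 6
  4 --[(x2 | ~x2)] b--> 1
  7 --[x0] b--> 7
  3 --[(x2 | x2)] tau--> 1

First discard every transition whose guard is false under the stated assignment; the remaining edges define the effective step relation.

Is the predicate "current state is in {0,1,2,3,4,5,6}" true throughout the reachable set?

Answer: INVARIANT VIOLATED at state 7

Working:
Inv-set: {0,1,2,3,4,5,6}
Reachable = {0,1,6,7}
  0: ✓
  1: ✓
  6: ✓
  7: VIOLATES
reach 7 via tau·tau — violates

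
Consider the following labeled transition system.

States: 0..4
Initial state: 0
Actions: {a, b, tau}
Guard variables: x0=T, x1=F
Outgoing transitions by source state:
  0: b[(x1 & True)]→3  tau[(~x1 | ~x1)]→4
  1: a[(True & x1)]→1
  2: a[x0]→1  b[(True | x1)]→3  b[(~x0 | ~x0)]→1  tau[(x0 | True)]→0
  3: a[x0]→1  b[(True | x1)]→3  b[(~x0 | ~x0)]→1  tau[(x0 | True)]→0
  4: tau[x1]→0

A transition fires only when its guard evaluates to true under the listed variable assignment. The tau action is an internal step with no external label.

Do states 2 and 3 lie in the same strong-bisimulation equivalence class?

Bisimulation quotient by refinement:
  P[0] = {{0,1,2,3,4}}
  P[1] = {{0},{1,4},{2,3}}
stable after 2 split(s): 3 block(s)
class of 2: {2,3}; class of 3: {2,3}

Answer: BISIMILAR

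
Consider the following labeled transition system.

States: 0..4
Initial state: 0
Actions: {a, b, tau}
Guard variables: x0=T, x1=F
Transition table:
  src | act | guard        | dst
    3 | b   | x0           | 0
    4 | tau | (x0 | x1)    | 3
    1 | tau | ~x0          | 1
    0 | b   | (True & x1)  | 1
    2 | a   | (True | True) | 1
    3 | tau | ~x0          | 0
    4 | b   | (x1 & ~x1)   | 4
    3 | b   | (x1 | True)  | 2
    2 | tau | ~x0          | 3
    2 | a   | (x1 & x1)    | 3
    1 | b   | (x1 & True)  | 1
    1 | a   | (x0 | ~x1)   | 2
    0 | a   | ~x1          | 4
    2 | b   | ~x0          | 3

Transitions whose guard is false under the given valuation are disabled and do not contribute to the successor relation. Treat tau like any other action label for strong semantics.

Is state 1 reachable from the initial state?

Answer: REACHABLE

Working:
After dropping false guards: 6 live edges.
L0 = {0}
L1 = {4}  total {0,4}
L2 = {3}  total {0,3,4}
L3 = {2}  total {0,2,3,4}
L4 = {1}  total {0,1,2,3,4}
R = {0,1,2,3,4}
trace reaching 1: a·tau·b·a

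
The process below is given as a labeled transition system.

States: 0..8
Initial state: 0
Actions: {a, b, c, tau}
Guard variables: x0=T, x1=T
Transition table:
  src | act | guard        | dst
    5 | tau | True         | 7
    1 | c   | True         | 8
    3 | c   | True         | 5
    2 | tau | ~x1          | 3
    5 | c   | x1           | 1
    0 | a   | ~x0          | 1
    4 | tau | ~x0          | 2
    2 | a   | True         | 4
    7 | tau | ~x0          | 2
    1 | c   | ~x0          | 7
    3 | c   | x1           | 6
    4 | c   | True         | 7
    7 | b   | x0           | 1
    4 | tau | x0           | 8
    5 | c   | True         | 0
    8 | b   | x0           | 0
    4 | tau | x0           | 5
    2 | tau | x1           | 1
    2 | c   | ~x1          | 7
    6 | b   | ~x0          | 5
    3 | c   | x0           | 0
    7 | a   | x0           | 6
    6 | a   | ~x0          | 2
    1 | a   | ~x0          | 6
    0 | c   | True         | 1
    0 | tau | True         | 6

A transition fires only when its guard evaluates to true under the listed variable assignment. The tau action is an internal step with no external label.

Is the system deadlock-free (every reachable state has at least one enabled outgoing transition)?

R = {0,1,6,8}
  0: c→1  tau→6  [deg 2]
  1: c→8  [deg 1]
  6: ∅  [STUCK]
  8: b→0  [deg 1]
Path to 6: tau

Answer: DEADLOCK at state 6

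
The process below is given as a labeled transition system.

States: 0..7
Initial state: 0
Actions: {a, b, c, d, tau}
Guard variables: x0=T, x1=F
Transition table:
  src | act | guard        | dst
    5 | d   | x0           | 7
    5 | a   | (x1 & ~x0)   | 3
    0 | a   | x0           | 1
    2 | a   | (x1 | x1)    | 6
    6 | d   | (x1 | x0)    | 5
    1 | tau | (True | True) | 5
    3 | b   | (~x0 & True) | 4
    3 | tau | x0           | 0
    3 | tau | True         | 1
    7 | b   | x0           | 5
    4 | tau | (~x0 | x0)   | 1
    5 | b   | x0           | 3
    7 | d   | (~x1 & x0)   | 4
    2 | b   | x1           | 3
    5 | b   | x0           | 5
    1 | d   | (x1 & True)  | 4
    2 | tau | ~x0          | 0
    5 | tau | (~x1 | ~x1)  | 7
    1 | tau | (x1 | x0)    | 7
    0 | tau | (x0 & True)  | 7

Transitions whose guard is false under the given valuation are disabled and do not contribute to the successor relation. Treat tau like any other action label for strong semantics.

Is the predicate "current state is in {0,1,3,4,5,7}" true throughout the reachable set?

Allowed set {0,1,3,4,5,7}
Reachable = {0,1,3,4,5,7}
  0: safe
  1: safe
  3: safe
  4: safe
  5: safe
  7: safe

Answer: INVARIANT HOLDS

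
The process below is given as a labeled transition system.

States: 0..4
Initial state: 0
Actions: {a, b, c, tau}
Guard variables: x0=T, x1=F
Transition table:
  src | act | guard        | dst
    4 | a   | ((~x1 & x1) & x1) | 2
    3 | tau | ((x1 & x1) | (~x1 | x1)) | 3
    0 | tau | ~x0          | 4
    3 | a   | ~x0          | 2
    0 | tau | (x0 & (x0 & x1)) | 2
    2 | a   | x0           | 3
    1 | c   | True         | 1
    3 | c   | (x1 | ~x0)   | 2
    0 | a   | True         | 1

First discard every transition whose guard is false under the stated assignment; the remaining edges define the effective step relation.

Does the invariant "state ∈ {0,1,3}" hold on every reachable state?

Safe = {0,1,3}
Reachable = {0,1}
  0: ok
  1: ok

Answer: INVARIANT HOLDS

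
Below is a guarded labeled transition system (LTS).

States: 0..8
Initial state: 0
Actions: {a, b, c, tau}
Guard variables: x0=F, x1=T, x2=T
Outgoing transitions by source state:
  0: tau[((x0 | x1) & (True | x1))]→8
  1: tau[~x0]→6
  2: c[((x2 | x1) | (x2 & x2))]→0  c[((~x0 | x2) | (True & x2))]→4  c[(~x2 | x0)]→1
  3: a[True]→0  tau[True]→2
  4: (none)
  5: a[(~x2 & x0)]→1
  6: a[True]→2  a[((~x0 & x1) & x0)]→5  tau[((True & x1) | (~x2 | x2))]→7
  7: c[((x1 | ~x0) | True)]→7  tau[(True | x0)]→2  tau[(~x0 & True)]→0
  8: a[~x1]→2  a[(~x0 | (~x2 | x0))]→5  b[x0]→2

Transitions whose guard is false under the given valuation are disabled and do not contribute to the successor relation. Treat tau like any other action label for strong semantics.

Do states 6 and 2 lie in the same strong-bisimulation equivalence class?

Answer: NOT BISIMILAR

Trace:
Refine partition for ~:
  P[0] = {{0,1,2,3,4,5,6,7,8}}
  P[1] = {{0,1},{2},{3,6},{4,5},{7},{8}}
  P[2] = {{0},{1},{2},{3},{4,5},{6},{7},{8}}
Fixed point at round 3; 8 class(es).
6∈{6}, 2∈{2}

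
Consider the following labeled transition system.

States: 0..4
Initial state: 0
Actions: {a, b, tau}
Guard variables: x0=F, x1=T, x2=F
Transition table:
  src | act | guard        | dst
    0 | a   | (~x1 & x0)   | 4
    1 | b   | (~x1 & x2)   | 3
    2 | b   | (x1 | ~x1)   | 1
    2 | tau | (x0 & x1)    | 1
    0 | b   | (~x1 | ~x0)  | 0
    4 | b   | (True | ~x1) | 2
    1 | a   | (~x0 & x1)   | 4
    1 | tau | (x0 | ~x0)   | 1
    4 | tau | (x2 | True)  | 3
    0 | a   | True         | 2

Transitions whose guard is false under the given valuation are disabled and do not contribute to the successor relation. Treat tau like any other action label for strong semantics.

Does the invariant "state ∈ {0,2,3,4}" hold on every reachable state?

Inv-set: {0,2,3,4}
R = {0,1,2,3,4}
  0: safe
  1: ✗ unsafe
  2: safe
  3: safe
  4: safe
counterexample path to 1: a·b

Answer: INVARIANT VIOLATED at state 1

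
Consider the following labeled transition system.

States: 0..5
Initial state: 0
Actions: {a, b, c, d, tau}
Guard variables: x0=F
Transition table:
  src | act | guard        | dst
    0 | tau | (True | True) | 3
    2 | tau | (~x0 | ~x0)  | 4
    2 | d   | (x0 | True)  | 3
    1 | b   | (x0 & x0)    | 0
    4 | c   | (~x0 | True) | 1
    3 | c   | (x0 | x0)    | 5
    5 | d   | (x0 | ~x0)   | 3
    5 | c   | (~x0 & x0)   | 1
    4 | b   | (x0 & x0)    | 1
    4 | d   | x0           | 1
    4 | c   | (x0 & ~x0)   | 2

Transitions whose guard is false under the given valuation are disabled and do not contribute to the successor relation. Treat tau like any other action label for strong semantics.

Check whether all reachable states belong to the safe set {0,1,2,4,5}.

Allowed set {0,1,2,4,5}
Reach set: {0,3}
  0: safe
  3: VIOLATES
reach 3 via tau — violates

Answer: INVARIANT VIOLATED at state 3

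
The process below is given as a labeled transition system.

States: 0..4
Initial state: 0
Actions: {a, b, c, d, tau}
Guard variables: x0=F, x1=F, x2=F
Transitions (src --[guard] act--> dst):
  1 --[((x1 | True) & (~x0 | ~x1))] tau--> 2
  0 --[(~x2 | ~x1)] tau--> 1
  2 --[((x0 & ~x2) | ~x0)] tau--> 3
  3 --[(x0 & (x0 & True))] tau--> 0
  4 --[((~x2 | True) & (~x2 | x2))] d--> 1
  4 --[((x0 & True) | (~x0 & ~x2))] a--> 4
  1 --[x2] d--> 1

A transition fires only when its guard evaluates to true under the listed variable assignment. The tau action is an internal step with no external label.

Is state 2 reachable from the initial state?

Guard filter leaves 5 enabled edge(s).
depth 0: {0}
depth 1: {1}  cumulative {0,1}
depth 2: {2}  cumulative {0,1,2}
depth 3: {3}  cumulative {0,1,2,3}
R = {0,1,2,3}
witness 2: tau·tau

Answer: REACHABLE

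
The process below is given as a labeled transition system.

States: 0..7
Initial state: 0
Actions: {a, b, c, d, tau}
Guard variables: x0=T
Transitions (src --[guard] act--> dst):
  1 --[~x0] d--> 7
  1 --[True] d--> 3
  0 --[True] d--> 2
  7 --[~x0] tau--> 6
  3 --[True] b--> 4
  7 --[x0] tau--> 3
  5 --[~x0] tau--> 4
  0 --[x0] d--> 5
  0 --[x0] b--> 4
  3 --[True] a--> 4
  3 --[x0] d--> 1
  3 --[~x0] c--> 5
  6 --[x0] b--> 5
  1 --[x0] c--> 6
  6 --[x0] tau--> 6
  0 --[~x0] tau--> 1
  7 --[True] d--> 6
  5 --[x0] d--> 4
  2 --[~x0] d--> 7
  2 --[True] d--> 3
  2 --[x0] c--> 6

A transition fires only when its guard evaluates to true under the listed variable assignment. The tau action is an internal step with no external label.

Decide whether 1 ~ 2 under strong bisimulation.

Refine partition for ~:
  round 0: {{0,1,2,3,4,5,6,7}}
  round 1: {{0},{1,2},{3},{4},{5},{6},{7}}
7 equivalence class(es) (converged in 2)
1∈{1,2}, 2∈{1,2}

Answer: BISIMILAR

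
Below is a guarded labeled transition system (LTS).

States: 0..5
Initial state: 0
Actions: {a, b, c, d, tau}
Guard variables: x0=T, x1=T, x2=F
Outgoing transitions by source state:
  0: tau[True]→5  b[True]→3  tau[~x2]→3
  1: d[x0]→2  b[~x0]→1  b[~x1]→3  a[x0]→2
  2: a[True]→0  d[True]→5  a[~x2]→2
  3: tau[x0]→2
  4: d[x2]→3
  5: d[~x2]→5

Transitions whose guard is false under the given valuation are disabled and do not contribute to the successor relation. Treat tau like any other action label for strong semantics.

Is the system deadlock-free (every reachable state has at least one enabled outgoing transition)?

Reach set: {0,2,3,5}
  0: b→3  tau→3  tau→5  [3 out]
  2: a→0  a→2  d→5  [3 out]
  3: tau→2  [1 out]
  5: d→5  [1 out]

Answer: DEADLOCK-FREE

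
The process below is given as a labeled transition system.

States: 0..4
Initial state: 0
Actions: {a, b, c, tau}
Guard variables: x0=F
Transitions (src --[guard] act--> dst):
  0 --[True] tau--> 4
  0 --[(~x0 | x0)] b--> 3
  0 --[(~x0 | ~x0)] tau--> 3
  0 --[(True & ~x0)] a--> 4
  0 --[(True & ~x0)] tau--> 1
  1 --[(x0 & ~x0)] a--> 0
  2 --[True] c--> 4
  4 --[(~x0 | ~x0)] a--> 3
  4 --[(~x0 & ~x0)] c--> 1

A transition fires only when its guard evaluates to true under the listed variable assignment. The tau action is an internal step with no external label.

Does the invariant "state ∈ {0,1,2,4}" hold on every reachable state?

Inv-set: {0,1,2,4}
R = {0,1,3,4}
  0: safe
  1: safe
  3: outside
  4: safe
counterexample path to 3: tau

Answer: INVARIANT VIOLATED at state 3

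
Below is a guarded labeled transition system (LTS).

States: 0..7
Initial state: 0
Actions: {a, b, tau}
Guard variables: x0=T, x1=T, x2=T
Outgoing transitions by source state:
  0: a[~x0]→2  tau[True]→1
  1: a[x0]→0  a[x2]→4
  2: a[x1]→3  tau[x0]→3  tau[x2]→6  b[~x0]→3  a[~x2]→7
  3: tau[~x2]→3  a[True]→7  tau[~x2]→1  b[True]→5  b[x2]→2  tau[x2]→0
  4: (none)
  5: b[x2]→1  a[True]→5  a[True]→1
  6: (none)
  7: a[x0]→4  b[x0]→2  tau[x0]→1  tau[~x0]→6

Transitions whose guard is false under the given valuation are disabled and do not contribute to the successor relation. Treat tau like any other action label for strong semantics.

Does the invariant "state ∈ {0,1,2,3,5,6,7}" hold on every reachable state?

Allowed set {0,1,2,3,5,6,7}
Reach set: {0,1,4}
  0: safe
  1: safe
  4: ✗ unsafe
counterexample path to 4: tau·a

Answer: INVARIANT VIOLATED at state 4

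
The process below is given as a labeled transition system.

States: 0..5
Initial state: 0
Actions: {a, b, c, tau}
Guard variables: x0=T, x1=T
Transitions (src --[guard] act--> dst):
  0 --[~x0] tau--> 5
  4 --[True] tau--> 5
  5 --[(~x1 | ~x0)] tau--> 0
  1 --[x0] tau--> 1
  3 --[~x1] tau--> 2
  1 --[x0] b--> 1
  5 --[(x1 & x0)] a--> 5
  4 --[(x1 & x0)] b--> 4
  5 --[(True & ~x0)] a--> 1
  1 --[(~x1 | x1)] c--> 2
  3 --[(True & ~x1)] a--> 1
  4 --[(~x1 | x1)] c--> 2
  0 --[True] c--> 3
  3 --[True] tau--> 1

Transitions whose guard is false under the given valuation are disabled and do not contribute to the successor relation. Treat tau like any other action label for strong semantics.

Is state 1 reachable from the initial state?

Answer: REACHABLE

Working:
Guard filter leaves 9 enabled edge(s).
depth 0: {0}
depth 1: {3}  total {0,3}
depth 2: {1}  total {0,1,3}
depth 3: {2}  total {0,1,2,3}
Reach set: {0,1,2,3}
trace reaching 1: c·tau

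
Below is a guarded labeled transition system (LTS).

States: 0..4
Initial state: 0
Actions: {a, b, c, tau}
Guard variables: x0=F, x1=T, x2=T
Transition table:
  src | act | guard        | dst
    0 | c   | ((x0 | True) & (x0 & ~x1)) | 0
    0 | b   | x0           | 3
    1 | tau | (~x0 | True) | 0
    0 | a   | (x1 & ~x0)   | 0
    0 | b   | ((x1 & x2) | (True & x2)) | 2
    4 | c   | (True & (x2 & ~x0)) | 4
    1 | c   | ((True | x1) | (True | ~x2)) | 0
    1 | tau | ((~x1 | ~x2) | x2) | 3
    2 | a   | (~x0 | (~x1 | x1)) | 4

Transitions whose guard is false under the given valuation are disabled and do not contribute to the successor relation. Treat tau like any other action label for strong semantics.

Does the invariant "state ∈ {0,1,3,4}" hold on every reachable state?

Allowed set {0,1,3,4}
Reachable = {0,2,4}
  0: ✓
  2: ✗ unsafe
  4: ✓
reach 2 via b — violates

Answer: INVARIANT VIOLATED at state 2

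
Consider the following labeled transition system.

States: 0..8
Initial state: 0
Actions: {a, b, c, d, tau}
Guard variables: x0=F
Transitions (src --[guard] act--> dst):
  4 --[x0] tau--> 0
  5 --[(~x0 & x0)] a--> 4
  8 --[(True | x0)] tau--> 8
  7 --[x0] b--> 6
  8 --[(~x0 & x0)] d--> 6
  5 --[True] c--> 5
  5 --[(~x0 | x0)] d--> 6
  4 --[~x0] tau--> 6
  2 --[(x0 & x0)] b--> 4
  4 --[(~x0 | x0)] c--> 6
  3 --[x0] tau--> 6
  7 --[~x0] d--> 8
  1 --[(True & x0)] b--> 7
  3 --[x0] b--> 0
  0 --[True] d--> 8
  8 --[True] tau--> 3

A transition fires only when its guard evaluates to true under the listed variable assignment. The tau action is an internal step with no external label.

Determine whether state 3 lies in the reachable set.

After dropping false guards: 8 live edges.
L0 = {0}
L1 = {8}  now seen {0,8}
L2 = {3}  now seen {0,3,8}
Reachable = {0,3,8}
witness 3: d·tau

Answer: REACHABLE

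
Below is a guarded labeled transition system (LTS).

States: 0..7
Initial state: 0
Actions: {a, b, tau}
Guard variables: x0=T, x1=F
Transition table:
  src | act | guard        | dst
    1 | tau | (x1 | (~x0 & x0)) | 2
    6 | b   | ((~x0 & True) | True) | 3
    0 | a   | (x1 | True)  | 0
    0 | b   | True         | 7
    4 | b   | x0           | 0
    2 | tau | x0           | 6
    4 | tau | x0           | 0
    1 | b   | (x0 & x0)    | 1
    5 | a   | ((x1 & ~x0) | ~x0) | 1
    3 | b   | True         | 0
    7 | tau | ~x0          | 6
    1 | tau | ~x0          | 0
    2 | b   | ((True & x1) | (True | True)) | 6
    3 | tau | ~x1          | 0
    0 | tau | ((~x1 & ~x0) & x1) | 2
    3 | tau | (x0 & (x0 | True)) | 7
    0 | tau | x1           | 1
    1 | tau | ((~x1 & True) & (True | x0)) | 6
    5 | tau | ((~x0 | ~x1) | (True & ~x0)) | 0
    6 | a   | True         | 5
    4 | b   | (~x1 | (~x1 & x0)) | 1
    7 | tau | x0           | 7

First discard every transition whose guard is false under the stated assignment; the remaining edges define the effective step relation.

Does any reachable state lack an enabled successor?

Answer: DEADLOCK-FREE

Working:
Reachable = {0,7}
  0: a→0  b→7  [2 out]
  7: tau→7  [1 out]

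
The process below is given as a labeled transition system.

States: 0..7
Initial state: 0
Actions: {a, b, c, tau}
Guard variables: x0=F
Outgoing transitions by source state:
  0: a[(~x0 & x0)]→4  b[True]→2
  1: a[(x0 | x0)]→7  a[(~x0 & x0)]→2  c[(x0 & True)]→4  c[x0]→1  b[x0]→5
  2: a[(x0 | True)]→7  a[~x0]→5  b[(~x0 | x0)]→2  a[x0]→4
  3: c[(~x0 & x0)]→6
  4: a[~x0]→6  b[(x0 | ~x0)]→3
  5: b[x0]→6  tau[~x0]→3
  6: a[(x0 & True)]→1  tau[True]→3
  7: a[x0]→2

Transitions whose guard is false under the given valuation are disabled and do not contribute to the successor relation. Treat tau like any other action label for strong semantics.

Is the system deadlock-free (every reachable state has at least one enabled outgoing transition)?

Answer: DEADLOCK at state 3

Trace:
Reach set: {0,2,3,5,7}
  0: b→2  [1 exit(s)]
  2: a→5  a→7  b→2  [3 exit(s)]
  3: ∅  [no exit]
  5: tau→3  [1 exit(s)]
  7: ∅  [no exit]
witness 3: b·a·tau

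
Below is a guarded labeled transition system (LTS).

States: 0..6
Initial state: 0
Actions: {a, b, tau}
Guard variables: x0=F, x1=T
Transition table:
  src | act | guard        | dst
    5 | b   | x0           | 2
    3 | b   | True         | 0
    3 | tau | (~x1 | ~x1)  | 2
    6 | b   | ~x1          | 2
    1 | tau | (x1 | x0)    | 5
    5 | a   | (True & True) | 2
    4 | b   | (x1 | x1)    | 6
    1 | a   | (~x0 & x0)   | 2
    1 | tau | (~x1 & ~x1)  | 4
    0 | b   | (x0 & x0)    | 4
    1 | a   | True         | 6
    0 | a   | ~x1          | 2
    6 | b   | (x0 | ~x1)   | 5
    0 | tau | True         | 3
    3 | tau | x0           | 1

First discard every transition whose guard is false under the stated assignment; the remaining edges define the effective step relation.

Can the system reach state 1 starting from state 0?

Answer: UNREACHABLE

Trace:
Guard filter leaves 6 enabled edge(s).
depth 0: {0}
depth 1: {3}  now seen {0,3}
R = {0,3}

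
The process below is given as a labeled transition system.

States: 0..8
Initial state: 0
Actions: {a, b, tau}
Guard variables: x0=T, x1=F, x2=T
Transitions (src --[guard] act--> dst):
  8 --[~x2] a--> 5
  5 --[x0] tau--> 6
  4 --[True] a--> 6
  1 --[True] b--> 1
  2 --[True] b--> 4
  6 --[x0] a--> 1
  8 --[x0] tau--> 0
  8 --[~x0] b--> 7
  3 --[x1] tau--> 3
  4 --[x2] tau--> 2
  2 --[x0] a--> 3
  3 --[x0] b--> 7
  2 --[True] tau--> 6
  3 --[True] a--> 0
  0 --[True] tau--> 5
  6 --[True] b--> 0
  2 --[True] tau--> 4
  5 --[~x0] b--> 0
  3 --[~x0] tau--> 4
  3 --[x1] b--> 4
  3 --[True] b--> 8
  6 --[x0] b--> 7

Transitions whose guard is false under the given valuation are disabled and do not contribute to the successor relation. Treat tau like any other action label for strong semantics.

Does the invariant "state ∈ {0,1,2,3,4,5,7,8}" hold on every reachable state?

Answer: INVARIANT VIOLATED at state 6

Analysis:
Safe = {0,1,2,3,4,5,7,8}
Reachable = {0,1,5,6,7}
  0: ✓
  1: ✓
  5: ✓
  6: outside
  7: ✓
counterexample path to 6: tau·tau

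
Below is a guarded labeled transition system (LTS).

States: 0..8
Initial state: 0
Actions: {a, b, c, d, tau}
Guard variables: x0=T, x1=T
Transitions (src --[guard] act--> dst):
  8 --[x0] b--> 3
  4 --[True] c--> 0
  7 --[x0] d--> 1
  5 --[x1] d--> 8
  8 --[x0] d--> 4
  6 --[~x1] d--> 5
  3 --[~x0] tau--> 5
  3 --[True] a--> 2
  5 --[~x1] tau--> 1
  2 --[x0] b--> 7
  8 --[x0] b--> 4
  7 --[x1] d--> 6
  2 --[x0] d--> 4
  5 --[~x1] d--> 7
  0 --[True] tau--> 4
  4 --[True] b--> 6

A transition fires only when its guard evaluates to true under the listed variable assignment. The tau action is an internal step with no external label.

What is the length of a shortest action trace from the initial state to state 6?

Layered search for 6:
  depth 0: {0}
  depth 1: {4}
  depth 2: {6}
first hit 6 at d=2 via tau·b

Answer: 2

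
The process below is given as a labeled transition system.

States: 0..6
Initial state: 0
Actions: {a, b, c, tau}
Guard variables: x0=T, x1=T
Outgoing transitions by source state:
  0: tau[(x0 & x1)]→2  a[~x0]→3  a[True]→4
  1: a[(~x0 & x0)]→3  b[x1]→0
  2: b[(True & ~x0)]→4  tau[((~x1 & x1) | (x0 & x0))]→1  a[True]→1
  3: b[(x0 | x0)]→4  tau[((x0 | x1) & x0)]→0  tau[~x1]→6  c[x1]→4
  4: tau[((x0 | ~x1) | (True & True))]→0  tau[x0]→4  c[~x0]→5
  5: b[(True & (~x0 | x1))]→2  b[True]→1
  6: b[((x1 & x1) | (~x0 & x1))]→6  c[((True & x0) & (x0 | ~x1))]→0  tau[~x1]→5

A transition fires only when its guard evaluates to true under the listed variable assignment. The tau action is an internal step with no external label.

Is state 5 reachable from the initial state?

Answer: UNREACHABLE

Trace:
Guard filter leaves 14 enabled edge(s).
Layer 0: {0}
Layer 1: {2,4}  now seen {0,2,4}
Layer 2: {1}  now seen {0,1,2,4}
Reachable = {0,1,2,4}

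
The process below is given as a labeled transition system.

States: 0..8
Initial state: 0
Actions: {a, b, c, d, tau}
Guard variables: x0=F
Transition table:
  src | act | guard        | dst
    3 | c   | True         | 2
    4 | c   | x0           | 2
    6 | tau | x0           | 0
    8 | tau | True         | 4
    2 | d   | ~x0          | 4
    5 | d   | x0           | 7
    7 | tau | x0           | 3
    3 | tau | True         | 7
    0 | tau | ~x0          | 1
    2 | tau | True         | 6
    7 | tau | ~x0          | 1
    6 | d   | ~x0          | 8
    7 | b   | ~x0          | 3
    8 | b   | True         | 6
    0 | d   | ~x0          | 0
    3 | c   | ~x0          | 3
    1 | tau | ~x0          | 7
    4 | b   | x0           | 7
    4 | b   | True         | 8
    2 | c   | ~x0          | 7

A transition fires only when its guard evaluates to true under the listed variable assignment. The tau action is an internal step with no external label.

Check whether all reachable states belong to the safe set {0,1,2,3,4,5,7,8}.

Inv-set: {0,1,2,3,4,5,7,8}
Reach set: {0,1,2,3,4,6,7,8}
  0: ✓
  1: ✓
  2: ✓
  3: ✓
  4: ✓
  6: outside
  7: ✓
  8: ✓
reach 6 via tau·tau·b·c·tau — violates

Answer: INVARIANT VIOLATED at state 6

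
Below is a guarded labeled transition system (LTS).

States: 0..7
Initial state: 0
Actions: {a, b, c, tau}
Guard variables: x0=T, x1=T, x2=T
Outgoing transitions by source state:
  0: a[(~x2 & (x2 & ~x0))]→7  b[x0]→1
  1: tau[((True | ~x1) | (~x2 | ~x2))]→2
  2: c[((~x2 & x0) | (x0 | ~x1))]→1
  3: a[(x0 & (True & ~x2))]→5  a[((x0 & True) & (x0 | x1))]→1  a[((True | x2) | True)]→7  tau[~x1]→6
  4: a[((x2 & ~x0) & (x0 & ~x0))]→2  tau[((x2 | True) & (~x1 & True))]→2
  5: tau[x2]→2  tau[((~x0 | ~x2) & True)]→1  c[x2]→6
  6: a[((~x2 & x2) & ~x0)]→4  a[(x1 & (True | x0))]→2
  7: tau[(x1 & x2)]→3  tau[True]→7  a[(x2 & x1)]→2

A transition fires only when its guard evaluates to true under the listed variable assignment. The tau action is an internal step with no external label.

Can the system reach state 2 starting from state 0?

Answer: REACHABLE

Trace:
Guard filter leaves 11 enabled edge(s).
depth 0: {0}
depth 1: {1}  cumulative {0,1}
depth 2: {2}  cumulative {0,1,2}
R = {0,1,2}
trace reaching 2: b·tau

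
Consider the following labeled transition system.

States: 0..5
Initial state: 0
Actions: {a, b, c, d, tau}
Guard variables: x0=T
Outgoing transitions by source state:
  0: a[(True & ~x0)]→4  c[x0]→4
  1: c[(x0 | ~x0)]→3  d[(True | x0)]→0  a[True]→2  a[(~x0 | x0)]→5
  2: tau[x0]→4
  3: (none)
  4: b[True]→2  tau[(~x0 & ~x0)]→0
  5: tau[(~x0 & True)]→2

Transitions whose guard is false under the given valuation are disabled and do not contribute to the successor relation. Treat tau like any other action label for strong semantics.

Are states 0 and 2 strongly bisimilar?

Answer: NOT BISIMILAR

Working:
Refine partition for ~:
  round 0: {{0,1,2,3,4,5}}
  round 1: {{0},{1},{2},{3,5},{4}}
5 equivalence class(es) (converged in 2)
class of 0: {0}; class of 2: {2}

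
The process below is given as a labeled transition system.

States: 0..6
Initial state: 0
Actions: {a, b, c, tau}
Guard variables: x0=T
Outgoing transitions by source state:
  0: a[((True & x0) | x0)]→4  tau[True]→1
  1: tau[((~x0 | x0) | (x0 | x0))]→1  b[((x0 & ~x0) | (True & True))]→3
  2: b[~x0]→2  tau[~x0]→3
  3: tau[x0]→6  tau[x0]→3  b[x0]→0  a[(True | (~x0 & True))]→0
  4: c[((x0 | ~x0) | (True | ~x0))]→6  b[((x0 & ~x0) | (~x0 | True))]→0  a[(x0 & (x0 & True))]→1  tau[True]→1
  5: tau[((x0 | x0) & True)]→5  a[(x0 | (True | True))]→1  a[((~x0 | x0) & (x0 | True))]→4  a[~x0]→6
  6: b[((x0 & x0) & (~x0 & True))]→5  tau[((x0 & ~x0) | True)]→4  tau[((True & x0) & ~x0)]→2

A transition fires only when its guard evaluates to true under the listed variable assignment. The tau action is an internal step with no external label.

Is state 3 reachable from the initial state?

Answer: REACHABLE

Working:
16 transition(s) survive guard evaluation.
L0 = {0}
L1 = {1,4}  cumulative {0,1,4}
L2 = {3,6}  cumulative {0,1,3,4,6}
Reach set: {0,1,3,4,6}
trace reaching 3: tau·b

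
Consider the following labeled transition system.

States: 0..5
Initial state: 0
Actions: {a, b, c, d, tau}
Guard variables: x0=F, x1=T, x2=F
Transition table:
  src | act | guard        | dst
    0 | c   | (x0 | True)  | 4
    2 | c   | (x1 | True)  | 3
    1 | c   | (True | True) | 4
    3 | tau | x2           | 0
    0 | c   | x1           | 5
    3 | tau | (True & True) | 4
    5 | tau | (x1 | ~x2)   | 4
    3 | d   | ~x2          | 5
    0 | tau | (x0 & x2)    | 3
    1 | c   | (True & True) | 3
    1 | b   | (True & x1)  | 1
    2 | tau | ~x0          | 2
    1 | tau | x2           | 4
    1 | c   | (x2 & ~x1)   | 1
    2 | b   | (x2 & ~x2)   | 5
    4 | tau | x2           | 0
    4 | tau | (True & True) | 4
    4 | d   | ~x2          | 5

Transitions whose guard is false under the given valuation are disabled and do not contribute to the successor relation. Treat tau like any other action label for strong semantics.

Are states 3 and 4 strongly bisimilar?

Refine partition for ~:
  π0 = {{0,1,2,3,4,5}}
  π1 = {{0},{1},{2},{3,4},{5}}
stable after 2 split(s): 5 block(s)
3∈{3,4}, 4∈{3,4}

Answer: BISIMILAR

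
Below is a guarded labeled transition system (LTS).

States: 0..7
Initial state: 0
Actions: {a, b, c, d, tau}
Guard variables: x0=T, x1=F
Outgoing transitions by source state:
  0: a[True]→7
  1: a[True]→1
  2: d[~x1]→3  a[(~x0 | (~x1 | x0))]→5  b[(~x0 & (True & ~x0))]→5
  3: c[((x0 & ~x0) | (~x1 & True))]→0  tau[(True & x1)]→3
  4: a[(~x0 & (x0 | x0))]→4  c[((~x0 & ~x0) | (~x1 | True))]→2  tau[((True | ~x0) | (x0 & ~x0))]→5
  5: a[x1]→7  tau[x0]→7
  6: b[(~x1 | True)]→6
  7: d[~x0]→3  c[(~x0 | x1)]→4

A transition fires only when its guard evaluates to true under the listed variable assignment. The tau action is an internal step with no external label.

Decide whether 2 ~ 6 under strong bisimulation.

Answer: NOT BISIMILAR

Analysis:
Bisimulation quotient by refinement:
  P[0] = {{0,1,2,3,4,5,6,7}}
  P[1] = {{0,1},{2},{3},{4},{5},{6},{7}}
  P[2] = {{0},{1},{2},{3},{4},{5},{6},{7}}
stable after 3 split(s): 8 block(s)
2∈{2}, 6∈{6}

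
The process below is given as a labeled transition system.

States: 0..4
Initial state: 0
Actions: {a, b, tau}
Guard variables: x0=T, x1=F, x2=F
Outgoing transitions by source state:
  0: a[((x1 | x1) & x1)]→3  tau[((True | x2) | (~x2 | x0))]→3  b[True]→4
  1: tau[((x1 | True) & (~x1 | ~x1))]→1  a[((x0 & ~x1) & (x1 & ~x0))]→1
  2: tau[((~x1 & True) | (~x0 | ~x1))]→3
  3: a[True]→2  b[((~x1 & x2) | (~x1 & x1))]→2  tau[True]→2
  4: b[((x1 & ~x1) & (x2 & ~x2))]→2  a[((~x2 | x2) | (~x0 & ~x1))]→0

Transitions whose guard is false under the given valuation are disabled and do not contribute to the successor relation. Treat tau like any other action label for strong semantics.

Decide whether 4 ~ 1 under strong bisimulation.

Answer: NOT BISIMILAR

Analysis:
Compute ~ classes (split until stable):
  round 0: {{0,1,2,3,4}}
  round 1: {{0},{1,2},{3},{4}}
  round 2: {{0},{1},{2},{3},{4}}
stable after 3 split(s): 5 block(s)
class of 4: {4}; class of 1: {1}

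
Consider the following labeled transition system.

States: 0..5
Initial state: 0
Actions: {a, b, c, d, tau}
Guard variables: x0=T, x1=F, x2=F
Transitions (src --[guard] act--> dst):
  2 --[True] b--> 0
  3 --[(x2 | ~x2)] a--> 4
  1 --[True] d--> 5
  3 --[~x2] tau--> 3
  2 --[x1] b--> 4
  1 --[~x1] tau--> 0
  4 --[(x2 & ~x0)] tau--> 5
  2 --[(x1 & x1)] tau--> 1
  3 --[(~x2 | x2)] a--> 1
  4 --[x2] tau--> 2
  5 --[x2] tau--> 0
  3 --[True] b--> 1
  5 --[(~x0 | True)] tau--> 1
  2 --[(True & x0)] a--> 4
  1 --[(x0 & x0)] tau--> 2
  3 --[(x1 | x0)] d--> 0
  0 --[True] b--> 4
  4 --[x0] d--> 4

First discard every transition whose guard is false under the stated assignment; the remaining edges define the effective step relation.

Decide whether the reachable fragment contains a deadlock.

Answer: DEADLOCK-FREE

Working:
Reachable = {0,4}
  0: b→4  [1 exit(s)]
  4: d→4  [1 exit(s)]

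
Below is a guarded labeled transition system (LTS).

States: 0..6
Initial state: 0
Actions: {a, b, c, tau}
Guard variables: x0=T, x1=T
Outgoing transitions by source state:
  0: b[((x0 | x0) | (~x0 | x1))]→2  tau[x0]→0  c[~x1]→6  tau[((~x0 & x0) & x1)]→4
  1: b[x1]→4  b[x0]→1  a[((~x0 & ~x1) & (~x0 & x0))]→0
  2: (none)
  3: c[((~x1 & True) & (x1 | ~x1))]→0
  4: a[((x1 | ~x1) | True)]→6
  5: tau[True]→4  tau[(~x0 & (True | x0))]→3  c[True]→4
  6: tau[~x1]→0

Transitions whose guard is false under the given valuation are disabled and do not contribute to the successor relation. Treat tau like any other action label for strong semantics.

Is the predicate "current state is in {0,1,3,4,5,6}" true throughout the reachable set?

Answer: INVARIANT VIOLATED at state 2

Analysis:
Safe = {0,1,3,4,5,6}
Reachable = {0,2}
  0: ok
  2: ✗ unsafe
reach 2 via b — violates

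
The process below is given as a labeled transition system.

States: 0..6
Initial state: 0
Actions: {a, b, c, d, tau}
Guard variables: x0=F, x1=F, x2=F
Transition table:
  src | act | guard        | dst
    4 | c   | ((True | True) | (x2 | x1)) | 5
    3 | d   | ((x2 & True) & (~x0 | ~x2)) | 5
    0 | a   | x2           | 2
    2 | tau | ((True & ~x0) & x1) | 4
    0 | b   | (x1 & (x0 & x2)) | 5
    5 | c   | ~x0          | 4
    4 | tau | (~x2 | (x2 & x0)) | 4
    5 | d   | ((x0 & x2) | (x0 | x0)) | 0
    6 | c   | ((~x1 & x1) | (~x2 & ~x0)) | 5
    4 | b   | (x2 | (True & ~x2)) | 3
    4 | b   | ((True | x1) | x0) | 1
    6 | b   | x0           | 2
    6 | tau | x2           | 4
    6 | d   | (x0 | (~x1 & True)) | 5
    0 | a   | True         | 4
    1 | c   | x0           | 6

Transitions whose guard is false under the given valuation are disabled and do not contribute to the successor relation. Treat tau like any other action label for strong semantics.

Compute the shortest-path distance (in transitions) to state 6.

Answer: UNREACHABLE

Analysis:
Breadth-first toward 6:
  Layer 0: {0}
  Layer 1: {4}
  Layer 2: {1,3,5}
6 never appears.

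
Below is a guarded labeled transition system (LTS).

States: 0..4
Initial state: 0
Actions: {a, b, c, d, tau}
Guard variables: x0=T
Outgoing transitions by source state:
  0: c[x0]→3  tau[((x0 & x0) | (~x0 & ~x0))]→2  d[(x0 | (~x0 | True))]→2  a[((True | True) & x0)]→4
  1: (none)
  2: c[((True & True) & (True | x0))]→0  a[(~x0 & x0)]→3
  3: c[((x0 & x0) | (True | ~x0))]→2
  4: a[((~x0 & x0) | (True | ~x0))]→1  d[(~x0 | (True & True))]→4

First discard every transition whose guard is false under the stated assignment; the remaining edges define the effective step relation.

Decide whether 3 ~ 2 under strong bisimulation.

Compute ~ classes (split until stable):
  round 0: {{0,1,2,3,4}}
  round 1: {{0},{1},{2,3},{4}}
  round 2: {{0},{1},{2},{3},{4}}
Fixed point at round 3; 5 class(es).
class of 3: {3}; class of 2: {2}

Answer: NOT BISIMILAR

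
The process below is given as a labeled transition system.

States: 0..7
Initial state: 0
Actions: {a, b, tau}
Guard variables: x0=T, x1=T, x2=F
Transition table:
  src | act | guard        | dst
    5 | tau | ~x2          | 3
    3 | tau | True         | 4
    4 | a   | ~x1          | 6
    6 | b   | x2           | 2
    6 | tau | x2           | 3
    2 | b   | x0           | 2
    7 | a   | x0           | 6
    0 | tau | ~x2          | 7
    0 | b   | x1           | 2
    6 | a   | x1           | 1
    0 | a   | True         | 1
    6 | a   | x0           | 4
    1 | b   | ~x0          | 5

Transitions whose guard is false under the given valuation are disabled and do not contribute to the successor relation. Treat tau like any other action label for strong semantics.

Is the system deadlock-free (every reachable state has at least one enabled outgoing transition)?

Answer: DEADLOCK at state 1

Working:
R = {0,1,2,4,6,7}
  0: a→1  b→2  tau→7  [3 exit(s)]
  1: ∅  [STUCK]
  2: b→2  [1 exit(s)]
  4: ∅  [STUCK]
  6: a→1  a→4  [2 exit(s)]
  7: a→6  [1 exit(s)]
trace reaching 1: a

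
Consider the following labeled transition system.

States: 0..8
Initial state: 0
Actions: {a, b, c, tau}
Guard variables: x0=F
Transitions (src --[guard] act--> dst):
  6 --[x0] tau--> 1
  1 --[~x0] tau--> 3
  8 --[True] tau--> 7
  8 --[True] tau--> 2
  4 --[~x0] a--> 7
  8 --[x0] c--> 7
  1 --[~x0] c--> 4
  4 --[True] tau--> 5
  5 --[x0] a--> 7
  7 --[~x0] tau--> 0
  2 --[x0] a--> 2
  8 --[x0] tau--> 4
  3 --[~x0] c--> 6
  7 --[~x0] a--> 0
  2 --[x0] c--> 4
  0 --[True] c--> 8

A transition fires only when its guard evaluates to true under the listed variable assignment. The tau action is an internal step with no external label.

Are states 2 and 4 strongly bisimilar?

Answer: NOT BISIMILAR

Working:
Compute ~ classes (split until stable):
  π0 = {{0,1,2,3,4,5,6,7,8}}
  π1 = {{0,3},{1},{2,5,6},{4,7},{8}}
  π2 = {{0},{1},{2,5,6},{3},{4},{7},{8}}
7 equivalence class(es) (converged in 3)
2∈{2,5,6}, 4∈{4}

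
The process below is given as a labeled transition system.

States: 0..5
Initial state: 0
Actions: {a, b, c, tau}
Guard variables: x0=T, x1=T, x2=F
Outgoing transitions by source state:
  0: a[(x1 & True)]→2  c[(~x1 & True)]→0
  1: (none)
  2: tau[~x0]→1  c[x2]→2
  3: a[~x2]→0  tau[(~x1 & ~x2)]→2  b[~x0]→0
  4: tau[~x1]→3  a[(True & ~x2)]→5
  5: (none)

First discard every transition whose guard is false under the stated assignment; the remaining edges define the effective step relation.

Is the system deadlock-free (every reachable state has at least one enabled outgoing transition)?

Answer: DEADLOCK at state 2

Working:
Reach set: {0,2}
  0: a→2  [1 exit(s)]
  2: ∅  [deadlock]
witness 2: a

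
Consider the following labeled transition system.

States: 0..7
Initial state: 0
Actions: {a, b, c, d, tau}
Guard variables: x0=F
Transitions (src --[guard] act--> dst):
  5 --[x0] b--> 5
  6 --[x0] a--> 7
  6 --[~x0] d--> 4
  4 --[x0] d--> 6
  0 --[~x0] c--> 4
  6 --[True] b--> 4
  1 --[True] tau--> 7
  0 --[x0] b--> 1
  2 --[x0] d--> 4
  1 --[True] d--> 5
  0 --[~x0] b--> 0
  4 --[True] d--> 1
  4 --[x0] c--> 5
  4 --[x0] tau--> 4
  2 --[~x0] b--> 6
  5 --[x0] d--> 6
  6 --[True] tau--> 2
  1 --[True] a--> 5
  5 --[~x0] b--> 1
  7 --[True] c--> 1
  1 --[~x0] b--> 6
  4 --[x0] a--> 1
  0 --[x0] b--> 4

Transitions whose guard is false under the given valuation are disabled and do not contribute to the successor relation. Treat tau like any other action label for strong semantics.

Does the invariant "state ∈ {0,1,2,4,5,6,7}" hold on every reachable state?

Answer: INVARIANT HOLDS

Trace:
Safe = {0,1,2,4,5,6,7}
Reach set: {0,1,2,4,5,6,7}
  0: safe
  1: safe
  2: safe
  4: safe
  5: safe
  6: safe
  7: safe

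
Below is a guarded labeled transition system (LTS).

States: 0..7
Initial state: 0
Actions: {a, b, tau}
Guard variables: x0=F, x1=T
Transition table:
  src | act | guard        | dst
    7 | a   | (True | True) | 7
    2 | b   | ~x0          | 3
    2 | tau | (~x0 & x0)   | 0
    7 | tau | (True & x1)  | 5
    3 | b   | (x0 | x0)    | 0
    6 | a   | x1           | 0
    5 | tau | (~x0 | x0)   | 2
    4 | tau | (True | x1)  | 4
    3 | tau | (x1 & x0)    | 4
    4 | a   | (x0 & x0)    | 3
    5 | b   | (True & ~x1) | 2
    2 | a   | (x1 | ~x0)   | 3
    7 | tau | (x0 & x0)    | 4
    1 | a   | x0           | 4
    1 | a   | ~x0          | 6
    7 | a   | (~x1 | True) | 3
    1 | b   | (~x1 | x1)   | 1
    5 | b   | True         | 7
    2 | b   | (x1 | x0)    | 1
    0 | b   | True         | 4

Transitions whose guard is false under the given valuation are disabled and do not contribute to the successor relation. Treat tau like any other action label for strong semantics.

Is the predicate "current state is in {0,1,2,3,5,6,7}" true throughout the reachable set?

Answer: INVARIANT VIOLATED at state 4

Working:
Allowed set {0,1,2,3,5,6,7}
Reachable = {0,4}
  0: ✓
  4: outside
witness against invariant: b → 4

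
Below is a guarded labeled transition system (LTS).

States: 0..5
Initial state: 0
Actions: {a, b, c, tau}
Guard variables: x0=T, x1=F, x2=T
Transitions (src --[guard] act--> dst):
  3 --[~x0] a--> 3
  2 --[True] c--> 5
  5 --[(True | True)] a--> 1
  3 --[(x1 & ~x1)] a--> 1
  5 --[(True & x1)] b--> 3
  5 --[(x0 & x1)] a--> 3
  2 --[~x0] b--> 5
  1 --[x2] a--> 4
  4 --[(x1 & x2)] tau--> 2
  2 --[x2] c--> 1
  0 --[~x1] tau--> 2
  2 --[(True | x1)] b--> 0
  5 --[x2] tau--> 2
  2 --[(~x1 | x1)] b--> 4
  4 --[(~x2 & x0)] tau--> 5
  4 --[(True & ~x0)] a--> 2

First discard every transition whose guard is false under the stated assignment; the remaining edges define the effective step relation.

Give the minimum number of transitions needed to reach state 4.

Breadth-first toward 4:
  L0 = {0}
  L1 = {2}
  L2 = {1,4,5}
first hit 4 at d=2 via tau·b

Answer: 2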